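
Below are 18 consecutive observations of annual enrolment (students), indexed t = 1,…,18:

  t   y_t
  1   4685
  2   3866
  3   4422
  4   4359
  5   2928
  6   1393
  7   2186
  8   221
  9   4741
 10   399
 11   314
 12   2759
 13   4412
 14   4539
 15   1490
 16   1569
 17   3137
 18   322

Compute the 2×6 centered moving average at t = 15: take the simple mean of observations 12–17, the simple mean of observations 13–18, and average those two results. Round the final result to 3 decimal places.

2781.250

Sum over 12–17: 2759 + 4412 + 4539 + 1490 + 1569 + 3137 = 17906
Sum over 13–18: 4412 + 4539 + 1490 + 1569 + 3137 + 322 = 15469
CMA at t=15 = (17906 + 15469) / (2·6) = 33375 / 12 = 2781.250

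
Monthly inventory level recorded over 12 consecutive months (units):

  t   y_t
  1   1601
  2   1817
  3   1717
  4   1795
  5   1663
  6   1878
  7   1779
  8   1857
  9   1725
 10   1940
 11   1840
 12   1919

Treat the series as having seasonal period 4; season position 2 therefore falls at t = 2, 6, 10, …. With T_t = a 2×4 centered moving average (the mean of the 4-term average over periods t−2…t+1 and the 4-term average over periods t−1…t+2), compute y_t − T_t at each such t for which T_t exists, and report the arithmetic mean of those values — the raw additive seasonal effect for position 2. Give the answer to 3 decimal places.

Season position 2 occurs at t = 6, 10 (where T_t is defined).
t=6: T_6 = 1786.50000; y_6 − T_6 = 1878 − 1786.50000 = 91.50000
t=10: T_10 = 1848.25000; y_10 − T_10 = 1940 − 1848.25000 = 91.75000
Mean deviation: (91.50000 + 91.75000) / 2 = 91.625

91.625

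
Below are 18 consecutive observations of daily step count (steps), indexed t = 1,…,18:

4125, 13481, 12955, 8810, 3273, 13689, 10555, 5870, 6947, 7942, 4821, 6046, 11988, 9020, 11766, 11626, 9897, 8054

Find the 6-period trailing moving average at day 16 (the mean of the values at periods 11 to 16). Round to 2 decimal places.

Sum of periods 11–16: 4821 + 6046 + 11988 + 9020 + 11766 + 11626 = 55267
Divide by 6: 55267 / 6 = 9211.17

9211.17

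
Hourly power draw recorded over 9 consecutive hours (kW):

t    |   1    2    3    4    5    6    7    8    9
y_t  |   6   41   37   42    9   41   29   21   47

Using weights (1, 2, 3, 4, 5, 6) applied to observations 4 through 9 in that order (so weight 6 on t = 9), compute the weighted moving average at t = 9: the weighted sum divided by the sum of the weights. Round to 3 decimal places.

32.667

Weighted sum: 1·42 + 2·9 + 3·41 + 4·29 + 5·21 + 6·47 = 42 + 18 + 123 + 116 + 105 + 282 = 686
Weight total: 1 + 2 + 3 + 4 + 5 + 6 = 21
WMA = 686 / 21 = 32.667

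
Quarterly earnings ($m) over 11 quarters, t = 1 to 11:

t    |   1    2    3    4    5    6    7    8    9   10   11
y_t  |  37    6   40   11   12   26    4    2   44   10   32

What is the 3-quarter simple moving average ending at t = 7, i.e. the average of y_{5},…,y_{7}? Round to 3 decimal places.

14.000

Sum of periods 5–7: 12 + 26 + 4 = 42
Divide by 3: 42 / 3 = 14.000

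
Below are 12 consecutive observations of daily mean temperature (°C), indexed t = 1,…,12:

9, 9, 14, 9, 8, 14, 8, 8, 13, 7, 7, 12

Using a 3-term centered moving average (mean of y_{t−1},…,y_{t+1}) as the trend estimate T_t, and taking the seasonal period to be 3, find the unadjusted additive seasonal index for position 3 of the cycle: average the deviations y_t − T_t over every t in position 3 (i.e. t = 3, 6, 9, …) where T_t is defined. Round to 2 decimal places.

3.67

Season position 3 occurs at t = 3, 6, 9 (where T_t is defined).
t=3: T_3 = 10.6667; y_3 − T_3 = 14 − 10.6667 = 3.3333
t=6: T_6 = 10.0000; y_6 − T_6 = 14 − 10.0000 = 4.0000
t=9: T_9 = 9.3333; y_9 − T_9 = 13 − 9.3333 = 3.6667
Mean deviation: (3.3333 + 4.0000 + 3.6667) / 3 = 3.67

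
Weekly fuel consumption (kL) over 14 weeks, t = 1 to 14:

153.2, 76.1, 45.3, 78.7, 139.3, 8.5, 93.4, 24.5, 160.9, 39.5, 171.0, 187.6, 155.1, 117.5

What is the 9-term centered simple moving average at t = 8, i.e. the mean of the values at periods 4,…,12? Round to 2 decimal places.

Sum of periods 4–12: 78.7 + 139.3 + 8.5 + 93.4 + 24.5 + 160.9 + 39.5 + 171.0 + 187.6 = 903.4
Divide by 9: 903.4 / 9 = 100.38

100.38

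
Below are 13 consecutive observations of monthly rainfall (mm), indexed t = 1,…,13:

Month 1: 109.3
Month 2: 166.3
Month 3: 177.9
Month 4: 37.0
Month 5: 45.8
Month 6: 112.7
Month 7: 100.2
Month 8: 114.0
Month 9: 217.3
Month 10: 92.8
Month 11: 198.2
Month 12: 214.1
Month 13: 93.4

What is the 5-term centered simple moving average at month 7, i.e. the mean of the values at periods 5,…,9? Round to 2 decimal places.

Sum of periods 5–9: 45.8 + 112.7 + 100.2 + 114.0 + 217.3 = 590.0
Divide by 5: 590.0 / 5 = 118.00

118.00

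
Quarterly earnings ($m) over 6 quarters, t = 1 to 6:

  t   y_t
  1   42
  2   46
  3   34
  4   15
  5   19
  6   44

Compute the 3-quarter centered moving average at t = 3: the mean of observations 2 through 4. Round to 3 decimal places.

31.667

Sum of periods 2–4: 46 + 34 + 15 = 95
Divide by 3: 95 / 3 = 31.667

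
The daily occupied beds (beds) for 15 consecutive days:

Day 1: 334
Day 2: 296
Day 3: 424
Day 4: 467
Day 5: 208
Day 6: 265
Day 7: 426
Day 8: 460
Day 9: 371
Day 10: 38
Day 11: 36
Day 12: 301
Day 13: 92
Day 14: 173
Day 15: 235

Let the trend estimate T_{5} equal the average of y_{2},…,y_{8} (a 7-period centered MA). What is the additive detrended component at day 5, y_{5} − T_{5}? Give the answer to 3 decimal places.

-155.714

Trend T_5 = (296 + 424 + 467 + 208 + 265 + 426 + 460) / 7 = 2546/7 = 363.71429
Detrended value: 208 − 363.71429 = -155.714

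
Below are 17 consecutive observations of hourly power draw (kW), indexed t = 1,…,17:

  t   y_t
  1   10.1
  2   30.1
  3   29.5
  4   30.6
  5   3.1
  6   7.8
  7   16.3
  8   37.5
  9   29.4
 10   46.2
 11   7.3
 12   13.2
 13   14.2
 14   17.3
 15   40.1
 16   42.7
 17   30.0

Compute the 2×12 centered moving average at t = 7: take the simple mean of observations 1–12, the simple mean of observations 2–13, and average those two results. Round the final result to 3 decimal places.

Sum over 1–12: 10.1 + 30.1 + 29.5 + 30.6 + 3.1 + 7.8 + 16.3 + 37.5 + 29.4 + 46.2 + 7.3 + 13.2 = 261.1
Sum over 2–13: 30.1 + 29.5 + 30.6 + 3.1 + 7.8 + 16.3 + 37.5 + 29.4 + 46.2 + 7.3 + 13.2 + 14.2 = 265.2
CMA at t=7 = (261.1 + 265.2) / (2·12) = 526.3 / 24 = 21.929

21.929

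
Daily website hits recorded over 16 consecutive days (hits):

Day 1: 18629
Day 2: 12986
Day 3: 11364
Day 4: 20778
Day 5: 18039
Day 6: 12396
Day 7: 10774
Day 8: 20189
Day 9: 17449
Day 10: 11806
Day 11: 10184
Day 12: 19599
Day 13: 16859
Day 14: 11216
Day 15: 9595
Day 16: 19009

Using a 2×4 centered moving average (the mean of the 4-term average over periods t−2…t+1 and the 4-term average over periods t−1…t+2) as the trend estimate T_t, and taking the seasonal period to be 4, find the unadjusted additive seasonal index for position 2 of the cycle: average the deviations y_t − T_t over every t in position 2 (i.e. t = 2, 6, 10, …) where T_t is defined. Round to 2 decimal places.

Season position 2 occurs at t = 6, 10, 14 (where T_t is defined).
t=6: T_6 = 15423.1250; y_6 − T_6 = 12396 − 15423.1250 = -3027.1250
t=10: T_10 = 14833.2500; y_10 − T_10 = 11806 − 14833.2500 = -3027.2500
t=14: T_14 = 14243.5000; y_14 − T_14 = 11216 − 14243.5000 = -3027.5000
Mean deviation: (-3027.1250 + -3027.2500 + -3027.5000) / 3 = -3027.29

-3027.29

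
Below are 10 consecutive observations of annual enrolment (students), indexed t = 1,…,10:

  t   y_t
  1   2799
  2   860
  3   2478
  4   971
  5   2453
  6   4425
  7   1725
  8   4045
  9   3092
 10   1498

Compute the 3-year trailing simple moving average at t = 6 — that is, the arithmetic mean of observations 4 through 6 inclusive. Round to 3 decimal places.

Sum of periods 4–6: 971 + 2453 + 4425 = 7849
Divide by 3: 7849 / 3 = 2616.333

2616.333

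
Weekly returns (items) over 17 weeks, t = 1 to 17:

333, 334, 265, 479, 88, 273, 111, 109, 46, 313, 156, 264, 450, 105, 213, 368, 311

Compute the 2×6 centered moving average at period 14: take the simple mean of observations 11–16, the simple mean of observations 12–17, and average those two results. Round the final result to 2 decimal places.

272.25

Sum over 11–16: 156 + 264 + 450 + 105 + 213 + 368 = 1556
Sum over 12–17: 264 + 450 + 105 + 213 + 368 + 311 = 1711
CMA at t=14 = (1556 + 1711) / (2·6) = 3267 / 12 = 272.25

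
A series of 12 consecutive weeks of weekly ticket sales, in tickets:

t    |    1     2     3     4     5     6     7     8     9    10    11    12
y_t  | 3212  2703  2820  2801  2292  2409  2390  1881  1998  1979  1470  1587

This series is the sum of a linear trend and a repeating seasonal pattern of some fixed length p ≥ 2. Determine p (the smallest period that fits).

First differences y_{t+1} − y_t: -509, 117, -19, -509, 117, -19, -509, 117, …
The difference pattern repeats every 3 terms and not for any smaller step, so p = 3.

3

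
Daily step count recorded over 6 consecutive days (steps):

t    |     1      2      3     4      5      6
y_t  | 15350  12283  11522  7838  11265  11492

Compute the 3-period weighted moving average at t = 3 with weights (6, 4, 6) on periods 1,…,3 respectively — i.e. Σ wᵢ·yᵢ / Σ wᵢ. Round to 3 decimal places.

Weighted sum: 6·15350 + 4·12283 + 6·11522 = 92100 + 49132 + 69132 = 210364
Weight total: 6 + 4 + 6 = 16
WMA = 210364 / 16 = 13147.750

13147.750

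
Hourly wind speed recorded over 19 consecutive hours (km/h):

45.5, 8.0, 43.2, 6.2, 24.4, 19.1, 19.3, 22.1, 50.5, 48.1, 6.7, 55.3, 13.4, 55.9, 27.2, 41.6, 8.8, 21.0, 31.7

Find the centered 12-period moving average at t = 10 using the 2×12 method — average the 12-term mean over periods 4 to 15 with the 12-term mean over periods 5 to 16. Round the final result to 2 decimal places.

Sum over 4–15: 6.2 + 24.4 + 19.1 + 19.3 + 22.1 + 50.5 + 48.1 + 6.7 + 55.3 + 13.4 + 55.9 + 27.2 = 348.2
Sum over 5–16: 24.4 + 19.1 + 19.3 + 22.1 + 50.5 + 48.1 + 6.7 + 55.3 + 13.4 + 55.9 + 27.2 + 41.6 = 383.6
CMA at t=10 = (348.2 + 383.6) / (2·12) = 731.8 / 24 = 30.49

30.49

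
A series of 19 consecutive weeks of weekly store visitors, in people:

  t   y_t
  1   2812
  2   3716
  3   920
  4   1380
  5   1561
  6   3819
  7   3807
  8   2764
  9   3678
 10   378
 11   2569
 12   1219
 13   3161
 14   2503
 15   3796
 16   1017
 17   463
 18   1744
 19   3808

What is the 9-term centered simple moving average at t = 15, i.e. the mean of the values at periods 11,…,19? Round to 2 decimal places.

Sum of periods 11–19: 2569 + 1219 + 3161 + 2503 + 3796 + 1017 + 463 + 1744 + 3808 = 20280
Divide by 9: 20280 / 9 = 2253.33

2253.33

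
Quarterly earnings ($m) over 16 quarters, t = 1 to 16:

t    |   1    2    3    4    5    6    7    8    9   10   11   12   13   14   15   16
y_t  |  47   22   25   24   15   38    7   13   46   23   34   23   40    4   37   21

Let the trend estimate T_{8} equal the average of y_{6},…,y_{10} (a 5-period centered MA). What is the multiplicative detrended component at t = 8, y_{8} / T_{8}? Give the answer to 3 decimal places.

0.512

Trend T_8 = (38 + 7 + 13 + 46 + 23) / 5 = 127/5 = 25.40000
Ratio to trend: 13 / 25.40000 = 0.512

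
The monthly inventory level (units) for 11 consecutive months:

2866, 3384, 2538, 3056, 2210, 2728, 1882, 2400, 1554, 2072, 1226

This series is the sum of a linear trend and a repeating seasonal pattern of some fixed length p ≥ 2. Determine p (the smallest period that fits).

2

First differences y_{t+1} − y_t: 518, -846, 518, -846, 518, -846, …
The difference pattern repeats every 2 terms and not for any smaller step, so p = 2.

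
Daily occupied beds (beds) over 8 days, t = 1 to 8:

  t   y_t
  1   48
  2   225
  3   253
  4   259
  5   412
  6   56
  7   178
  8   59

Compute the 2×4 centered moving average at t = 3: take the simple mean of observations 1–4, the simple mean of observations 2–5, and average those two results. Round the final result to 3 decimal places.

Sum over 1–4: 48 + 225 + 253 + 259 = 785
Sum over 2–5: 225 + 253 + 259 + 412 = 1149
CMA at t=3 = (785 + 1149) / (2·4) = 1934 / 8 = 241.750

241.750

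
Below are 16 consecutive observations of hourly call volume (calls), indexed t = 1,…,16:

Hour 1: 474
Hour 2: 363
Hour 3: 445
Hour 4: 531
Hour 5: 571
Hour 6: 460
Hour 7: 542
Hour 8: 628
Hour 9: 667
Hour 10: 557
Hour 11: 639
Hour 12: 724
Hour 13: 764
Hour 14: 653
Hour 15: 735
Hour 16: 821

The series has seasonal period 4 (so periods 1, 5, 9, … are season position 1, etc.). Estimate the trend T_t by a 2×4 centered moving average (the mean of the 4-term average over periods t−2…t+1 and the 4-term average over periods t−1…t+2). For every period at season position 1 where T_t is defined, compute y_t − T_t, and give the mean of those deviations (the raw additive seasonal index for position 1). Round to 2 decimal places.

Season position 1 occurs at t = 5, 9, 13 (where T_t is defined).
t=5: T_5 = 513.8750; y_5 − T_5 = 571 − 513.8750 = 57.1250
t=9: T_9 = 610.6250; y_9 − T_9 = 667 − 610.6250 = 56.3750
t=13: T_13 = 707.0000; y_13 − T_13 = 764 − 707.0000 = 57.0000
Mean deviation: (57.1250 + 56.3750 + 57.0000) / 3 = 56.83

56.83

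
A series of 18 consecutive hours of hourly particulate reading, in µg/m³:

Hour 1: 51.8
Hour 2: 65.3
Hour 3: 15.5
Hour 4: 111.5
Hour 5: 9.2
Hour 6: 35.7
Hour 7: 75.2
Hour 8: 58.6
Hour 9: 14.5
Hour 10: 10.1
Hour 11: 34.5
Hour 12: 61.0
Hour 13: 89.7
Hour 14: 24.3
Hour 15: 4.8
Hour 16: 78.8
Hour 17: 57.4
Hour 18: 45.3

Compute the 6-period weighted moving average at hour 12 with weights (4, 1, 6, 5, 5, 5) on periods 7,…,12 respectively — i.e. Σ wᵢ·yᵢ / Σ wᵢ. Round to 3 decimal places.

Weighted sum: 4·75.2 + 1·58.6 + 6·14.5 + 5·10.1 + 5·34.5 + 5·61.0 = 300.8 + 58.6 + 87.0 + 50.5 + 172.5 + 305.0 = 974.4
Weight total: 4 + 1 + 6 + 5 + 5 + 5 = 26
WMA = 974.4 / 26 = 37.477

37.477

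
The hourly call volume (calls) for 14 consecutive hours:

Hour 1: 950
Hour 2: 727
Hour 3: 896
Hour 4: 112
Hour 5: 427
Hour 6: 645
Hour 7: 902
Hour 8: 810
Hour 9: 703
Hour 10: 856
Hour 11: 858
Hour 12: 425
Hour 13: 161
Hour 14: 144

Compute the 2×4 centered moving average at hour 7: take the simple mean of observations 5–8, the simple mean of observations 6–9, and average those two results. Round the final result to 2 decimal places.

730.50

Sum over 5–8: 427 + 645 + 902 + 810 = 2784
Sum over 6–9: 645 + 902 + 810 + 703 = 3060
CMA at t=7 = (2784 + 3060) / (2·4) = 5844 / 8 = 730.50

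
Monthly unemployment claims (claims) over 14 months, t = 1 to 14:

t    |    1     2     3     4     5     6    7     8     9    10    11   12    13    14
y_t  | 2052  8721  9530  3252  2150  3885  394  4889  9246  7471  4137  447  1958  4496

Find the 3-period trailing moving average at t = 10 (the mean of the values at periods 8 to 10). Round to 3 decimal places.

Sum of periods 8–10: 4889 + 9246 + 7471 = 21606
Divide by 3: 21606 / 3 = 7202.000

7202.000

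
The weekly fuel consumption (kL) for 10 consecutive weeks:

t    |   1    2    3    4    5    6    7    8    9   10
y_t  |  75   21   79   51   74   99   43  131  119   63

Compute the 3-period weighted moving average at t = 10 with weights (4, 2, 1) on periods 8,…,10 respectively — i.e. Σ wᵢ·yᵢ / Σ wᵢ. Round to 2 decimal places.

Weighted sum: 4·131 + 2·119 + 1·63 = 524 + 238 + 63 = 825
Weight total: 4 + 2 + 1 = 7
WMA = 825 / 7 = 117.86

117.86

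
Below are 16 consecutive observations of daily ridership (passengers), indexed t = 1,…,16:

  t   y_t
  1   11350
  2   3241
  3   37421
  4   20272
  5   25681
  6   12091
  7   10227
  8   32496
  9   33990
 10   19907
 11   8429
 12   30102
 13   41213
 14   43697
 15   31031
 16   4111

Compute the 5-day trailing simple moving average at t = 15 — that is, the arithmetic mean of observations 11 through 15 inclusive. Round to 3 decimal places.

Sum of periods 11–15: 8429 + 30102 + 41213 + 43697 + 31031 = 154472
Divide by 5: 154472 / 5 = 30894.400

30894.400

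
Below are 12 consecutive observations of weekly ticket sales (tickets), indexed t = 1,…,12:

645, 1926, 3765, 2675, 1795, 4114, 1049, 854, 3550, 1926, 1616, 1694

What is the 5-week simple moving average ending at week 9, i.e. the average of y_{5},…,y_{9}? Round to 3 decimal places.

Sum of periods 5–9: 1795 + 4114 + 1049 + 854 + 3550 = 11362
Divide by 5: 11362 / 5 = 2272.400

2272.400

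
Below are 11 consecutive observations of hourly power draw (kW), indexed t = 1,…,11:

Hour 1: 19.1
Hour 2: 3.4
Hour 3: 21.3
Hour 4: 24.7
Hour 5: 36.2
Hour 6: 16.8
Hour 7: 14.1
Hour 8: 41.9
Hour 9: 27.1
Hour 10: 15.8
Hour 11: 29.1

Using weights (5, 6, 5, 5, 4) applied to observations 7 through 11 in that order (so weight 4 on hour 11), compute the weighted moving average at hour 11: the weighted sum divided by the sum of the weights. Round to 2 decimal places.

26.11

Weighted sum: 5·14.1 + 6·41.9 + 5·27.1 + 5·15.8 + 4·29.1 = 70.5 + 251.4 + 135.5 + 79.0 + 116.4 = 652.8
Weight total: 5 + 6 + 5 + 5 + 4 = 25
WMA = 652.8 / 25 = 26.11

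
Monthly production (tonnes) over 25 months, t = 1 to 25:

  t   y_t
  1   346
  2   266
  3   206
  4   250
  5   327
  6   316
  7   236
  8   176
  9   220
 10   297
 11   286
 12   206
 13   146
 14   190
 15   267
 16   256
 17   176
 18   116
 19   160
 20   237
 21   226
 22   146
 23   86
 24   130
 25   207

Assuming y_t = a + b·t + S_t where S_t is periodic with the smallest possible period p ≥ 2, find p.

First differences y_{t+1} − y_t: -80, -60, 44, 77, -11, -80, -60, 44, 77, -11, -80, -60, …
The difference pattern repeats every 5 terms and not for any smaller step, so p = 5.

5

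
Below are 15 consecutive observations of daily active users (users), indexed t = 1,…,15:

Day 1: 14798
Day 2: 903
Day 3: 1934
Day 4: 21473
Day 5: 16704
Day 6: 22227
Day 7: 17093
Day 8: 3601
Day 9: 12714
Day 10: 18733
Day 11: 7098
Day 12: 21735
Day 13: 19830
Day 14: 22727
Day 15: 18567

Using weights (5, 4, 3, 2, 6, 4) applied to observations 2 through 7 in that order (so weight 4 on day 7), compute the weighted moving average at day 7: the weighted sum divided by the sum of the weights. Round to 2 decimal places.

12992.17

Weighted sum: 5·903 + 4·1934 + 3·21473 + 2·16704 + 6·22227 + 4·17093 = 4515 + 7736 + 64419 + 33408 + 133362 + 68372 = 311812
Weight total: 5 + 4 + 3 + 2 + 6 + 4 = 24
WMA = 311812 / 24 = 12992.17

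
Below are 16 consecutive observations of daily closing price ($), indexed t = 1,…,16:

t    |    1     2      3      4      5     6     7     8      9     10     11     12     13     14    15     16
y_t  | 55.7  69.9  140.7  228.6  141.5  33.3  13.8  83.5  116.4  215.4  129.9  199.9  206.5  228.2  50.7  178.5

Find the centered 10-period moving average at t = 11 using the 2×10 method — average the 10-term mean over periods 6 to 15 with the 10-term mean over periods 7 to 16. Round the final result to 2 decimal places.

Sum over 6–15: 33.3 + 13.8 + 83.5 + 116.4 + 215.4 + 129.9 + 199.9 + 206.5 + 228.2 + 50.7 = 1277.6
Sum over 7–16: 13.8 + 83.5 + 116.4 + 215.4 + 129.9 + 199.9 + 206.5 + 228.2 + 50.7 + 178.5 = 1422.8
CMA at t=11 = (1277.6 + 1422.8) / (2·10) = 2700.4 / 20 = 135.02

135.02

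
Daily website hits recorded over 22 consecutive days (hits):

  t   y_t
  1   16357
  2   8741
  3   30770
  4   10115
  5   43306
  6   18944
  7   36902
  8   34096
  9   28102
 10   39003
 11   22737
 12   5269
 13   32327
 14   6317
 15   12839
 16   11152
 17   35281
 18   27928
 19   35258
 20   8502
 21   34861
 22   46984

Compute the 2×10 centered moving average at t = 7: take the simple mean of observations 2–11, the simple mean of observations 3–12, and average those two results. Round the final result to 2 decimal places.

27098.00

Sum over 2–11: 8741 + 30770 + 10115 + 43306 + 18944 + 36902 + 34096 + 28102 + 39003 + 22737 = 272716
Sum over 3–12: 30770 + 10115 + 43306 + 18944 + 36902 + 34096 + 28102 + 39003 + 22737 + 5269 = 269244
CMA at t=7 = (272716 + 269244) / (2·10) = 541960 / 20 = 27098.00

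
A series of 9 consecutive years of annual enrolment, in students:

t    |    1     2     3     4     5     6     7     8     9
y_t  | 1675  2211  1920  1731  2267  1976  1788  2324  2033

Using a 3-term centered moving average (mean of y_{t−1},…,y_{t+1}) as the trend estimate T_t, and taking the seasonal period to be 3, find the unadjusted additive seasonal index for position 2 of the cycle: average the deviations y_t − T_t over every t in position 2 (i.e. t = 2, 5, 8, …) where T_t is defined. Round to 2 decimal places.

275.67

Season position 2 occurs at t = 2, 5, 8 (where T_t is defined).
t=2: T_2 = 1935.3333; y_2 − T_2 = 2211 − 1935.3333 = 275.6667
t=5: T_5 = 1991.3333; y_5 − T_5 = 2267 − 1991.3333 = 275.6667
t=8: T_8 = 2048.3333; y_8 − T_8 = 2324 − 2048.3333 = 275.6667
Mean deviation: (275.6667 + 275.6667 + 275.6667) / 3 = 275.67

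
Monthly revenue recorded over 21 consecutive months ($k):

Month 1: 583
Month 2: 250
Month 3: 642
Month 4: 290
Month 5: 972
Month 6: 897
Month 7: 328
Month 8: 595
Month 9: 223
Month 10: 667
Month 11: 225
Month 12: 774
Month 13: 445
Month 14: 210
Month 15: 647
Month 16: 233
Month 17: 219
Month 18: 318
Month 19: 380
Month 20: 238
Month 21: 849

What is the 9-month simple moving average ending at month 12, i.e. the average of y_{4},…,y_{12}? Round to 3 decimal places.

Sum of periods 4–12: 290 + 972 + 897 + 328 + 595 + 223 + 667 + 225 + 774 = 4971
Divide by 9: 4971 / 9 = 552.333

552.333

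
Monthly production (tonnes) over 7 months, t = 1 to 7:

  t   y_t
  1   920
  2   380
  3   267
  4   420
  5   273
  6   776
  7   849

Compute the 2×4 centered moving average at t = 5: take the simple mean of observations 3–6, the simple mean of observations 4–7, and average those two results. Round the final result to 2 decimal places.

Sum over 3–6: 267 + 420 + 273 + 776 = 1736
Sum over 4–7: 420 + 273 + 776 + 849 = 2318
CMA at t=5 = (1736 + 2318) / (2·4) = 4054 / 8 = 506.75

506.75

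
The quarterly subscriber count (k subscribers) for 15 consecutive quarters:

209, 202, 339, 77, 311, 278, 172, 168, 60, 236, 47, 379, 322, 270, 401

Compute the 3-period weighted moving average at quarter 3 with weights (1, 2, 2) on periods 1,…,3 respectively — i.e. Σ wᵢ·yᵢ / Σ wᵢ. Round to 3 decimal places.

Weighted sum: 1·209 + 2·202 + 2·339 = 209 + 404 + 678 = 1291
Weight total: 1 + 2 + 2 = 5
WMA = 1291 / 5 = 258.200

258.200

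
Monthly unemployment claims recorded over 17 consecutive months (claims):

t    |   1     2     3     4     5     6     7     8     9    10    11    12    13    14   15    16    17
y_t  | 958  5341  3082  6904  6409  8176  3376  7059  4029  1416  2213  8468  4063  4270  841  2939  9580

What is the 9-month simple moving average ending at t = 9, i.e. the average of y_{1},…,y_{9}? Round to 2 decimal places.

5037.11

Sum of periods 1–9: 958 + 5341 + 3082 + 6904 + 6409 + 8176 + 3376 + 7059 + 4029 = 45334
Divide by 9: 45334 / 9 = 5037.11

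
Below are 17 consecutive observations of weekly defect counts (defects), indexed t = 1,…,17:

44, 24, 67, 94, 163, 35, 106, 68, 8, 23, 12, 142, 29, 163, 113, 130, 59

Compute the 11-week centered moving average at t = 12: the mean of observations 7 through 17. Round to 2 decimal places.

77.55

Sum of periods 7–17: 106 + 68 + 8 + 23 + 12 + 142 + 29 + 163 + 113 + 130 + 59 = 853
Divide by 11: 853 / 11 = 77.55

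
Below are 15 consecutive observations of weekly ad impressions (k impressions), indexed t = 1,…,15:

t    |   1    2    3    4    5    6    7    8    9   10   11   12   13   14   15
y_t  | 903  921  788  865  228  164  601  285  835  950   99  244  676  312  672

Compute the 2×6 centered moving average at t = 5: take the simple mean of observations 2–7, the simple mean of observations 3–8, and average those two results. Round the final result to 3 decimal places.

541.500

Sum over 2–7: 921 + 788 + 865 + 228 + 164 + 601 = 3567
Sum over 3–8: 788 + 865 + 228 + 164 + 601 + 285 = 2931
CMA at t=5 = (3567 + 2931) / (2·6) = 6498 / 12 = 541.500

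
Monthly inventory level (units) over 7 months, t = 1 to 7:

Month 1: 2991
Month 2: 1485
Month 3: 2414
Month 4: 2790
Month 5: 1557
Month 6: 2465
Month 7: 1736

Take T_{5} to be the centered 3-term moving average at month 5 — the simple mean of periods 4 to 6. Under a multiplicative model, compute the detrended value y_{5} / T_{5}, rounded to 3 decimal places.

Trend T_5 = (2790 + 1557 + 2465) / 3 = 6812/3 = 2270.66667
Ratio to trend: 1557 / 2270.66667 = 0.686

0.686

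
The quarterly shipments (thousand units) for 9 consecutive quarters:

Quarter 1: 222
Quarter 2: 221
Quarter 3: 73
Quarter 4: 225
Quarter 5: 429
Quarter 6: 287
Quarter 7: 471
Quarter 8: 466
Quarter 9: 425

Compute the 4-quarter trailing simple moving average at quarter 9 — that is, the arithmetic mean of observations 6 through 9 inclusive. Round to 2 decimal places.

Sum of periods 6–9: 287 + 471 + 466 + 425 = 1649
Divide by 4: 1649 / 4 = 412.25

412.25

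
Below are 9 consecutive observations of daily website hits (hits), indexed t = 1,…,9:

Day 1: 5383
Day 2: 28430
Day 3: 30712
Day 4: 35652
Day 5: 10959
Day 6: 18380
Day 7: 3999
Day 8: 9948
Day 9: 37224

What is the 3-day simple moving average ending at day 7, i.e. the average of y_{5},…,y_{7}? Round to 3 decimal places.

Sum of periods 5–7: 10959 + 18380 + 3999 = 33338
Divide by 3: 33338 / 3 = 11112.667

11112.667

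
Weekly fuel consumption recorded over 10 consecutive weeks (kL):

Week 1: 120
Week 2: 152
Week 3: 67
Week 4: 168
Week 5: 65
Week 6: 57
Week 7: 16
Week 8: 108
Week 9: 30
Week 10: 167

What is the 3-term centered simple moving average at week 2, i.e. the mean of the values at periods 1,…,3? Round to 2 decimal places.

Sum of periods 1–3: 120 + 152 + 67 = 339
Divide by 3: 339 / 3 = 113.00

113.00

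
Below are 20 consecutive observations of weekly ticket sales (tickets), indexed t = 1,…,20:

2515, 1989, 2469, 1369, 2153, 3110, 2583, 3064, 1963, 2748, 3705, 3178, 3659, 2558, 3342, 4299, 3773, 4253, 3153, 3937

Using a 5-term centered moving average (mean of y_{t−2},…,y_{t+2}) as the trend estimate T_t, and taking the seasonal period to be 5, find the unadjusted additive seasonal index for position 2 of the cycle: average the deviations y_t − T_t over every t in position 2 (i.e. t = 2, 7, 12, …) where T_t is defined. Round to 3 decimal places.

Season position 2 occurs at t = 7, 12, 17 (where T_t is defined).
t=7: T_7 = 2574.60000; y_7 − T_7 = 2583 − 2574.60000 = 8.40000
t=12: T_12 = 3169.60000; y_12 − T_12 = 3178 − 3169.60000 = 8.40000
t=17: T_17 = 3764.00000; y_17 − T_17 = 3773 − 3764.00000 = 9.00000
Mean deviation: (8.40000 + 8.40000 + 9.00000) / 3 = 8.600

8.600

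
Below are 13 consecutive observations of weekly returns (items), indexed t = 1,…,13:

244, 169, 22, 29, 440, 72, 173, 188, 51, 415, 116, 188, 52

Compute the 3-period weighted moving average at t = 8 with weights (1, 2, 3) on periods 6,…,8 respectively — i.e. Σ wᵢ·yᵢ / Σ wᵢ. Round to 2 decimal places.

163.67

Weighted sum: 1·72 + 2·173 + 3·188 = 72 + 346 + 564 = 982
Weight total: 1 + 2 + 3 = 6
WMA = 982 / 6 = 163.67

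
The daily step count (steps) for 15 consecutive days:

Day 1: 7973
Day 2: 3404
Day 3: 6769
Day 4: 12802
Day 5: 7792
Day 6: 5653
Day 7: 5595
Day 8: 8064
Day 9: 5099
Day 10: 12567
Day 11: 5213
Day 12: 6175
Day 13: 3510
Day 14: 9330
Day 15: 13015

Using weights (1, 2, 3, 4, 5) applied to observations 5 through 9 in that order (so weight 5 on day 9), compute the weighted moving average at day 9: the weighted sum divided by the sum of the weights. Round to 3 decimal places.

Weighted sum: 1·7792 + 2·5653 + 3·5595 + 4·8064 + 5·5099 = 7792 + 11306 + 16785 + 32256 + 25495 = 93634
Weight total: 1 + 2 + 3 + 4 + 5 = 15
WMA = 93634 / 15 = 6242.267

6242.267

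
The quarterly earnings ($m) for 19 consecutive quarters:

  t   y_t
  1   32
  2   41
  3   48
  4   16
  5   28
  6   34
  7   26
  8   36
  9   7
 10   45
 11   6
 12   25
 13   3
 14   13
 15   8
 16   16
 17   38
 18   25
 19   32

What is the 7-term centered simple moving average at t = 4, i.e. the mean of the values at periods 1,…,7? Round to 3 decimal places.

Sum of periods 1–7: 32 + 41 + 48 + 16 + 28 + 34 + 26 = 225
Divide by 7: 225 / 7 = 32.143

32.143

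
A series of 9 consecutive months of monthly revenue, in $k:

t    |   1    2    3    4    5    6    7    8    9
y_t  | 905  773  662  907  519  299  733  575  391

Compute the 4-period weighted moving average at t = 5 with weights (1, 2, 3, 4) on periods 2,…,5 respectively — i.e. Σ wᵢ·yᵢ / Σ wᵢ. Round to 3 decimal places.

Weighted sum: 1·773 + 2·662 + 3·907 + 4·519 = 773 + 1324 + 2721 + 2076 = 6894
Weight total: 1 + 2 + 3 + 4 = 10
WMA = 6894 / 10 = 689.400

689.400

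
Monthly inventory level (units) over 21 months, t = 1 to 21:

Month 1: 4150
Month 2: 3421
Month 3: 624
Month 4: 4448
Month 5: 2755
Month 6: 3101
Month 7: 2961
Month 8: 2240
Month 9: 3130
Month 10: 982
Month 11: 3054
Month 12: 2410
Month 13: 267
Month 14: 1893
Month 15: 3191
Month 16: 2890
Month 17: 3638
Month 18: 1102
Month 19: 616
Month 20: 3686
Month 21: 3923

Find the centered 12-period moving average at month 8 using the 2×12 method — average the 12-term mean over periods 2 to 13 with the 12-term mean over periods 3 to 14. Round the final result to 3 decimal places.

Sum over 2–13: 3421 + 624 + 4448 + 2755 + 3101 + 2961 + 2240 + 3130 + 982 + 3054 + 2410 + 267 = 29393
Sum over 3–14: 624 + 4448 + 2755 + 3101 + 2961 + 2240 + 3130 + 982 + 3054 + 2410 + 267 + 1893 = 27865
CMA at t=8 = (29393 + 27865) / (2·12) = 57258 / 24 = 2385.750

2385.750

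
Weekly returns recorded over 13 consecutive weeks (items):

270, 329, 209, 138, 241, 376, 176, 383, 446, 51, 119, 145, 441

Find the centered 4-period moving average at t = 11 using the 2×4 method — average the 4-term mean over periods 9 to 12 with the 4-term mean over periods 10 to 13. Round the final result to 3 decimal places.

Sum over 9–12: 446 + 51 + 119 + 145 = 761
Sum over 10–13: 51 + 119 + 145 + 441 = 756
CMA at t=11 = (761 + 756) / (2·4) = 1517 / 8 = 189.625

189.625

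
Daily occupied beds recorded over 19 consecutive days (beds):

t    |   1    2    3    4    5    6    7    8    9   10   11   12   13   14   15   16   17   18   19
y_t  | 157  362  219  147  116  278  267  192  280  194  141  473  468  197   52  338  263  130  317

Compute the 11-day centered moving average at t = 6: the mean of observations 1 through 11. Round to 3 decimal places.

Sum of periods 1–11: 157 + 362 + 219 + 147 + 116 + 278 + 267 + 192 + 280 + 194 + 141 = 2353
Divide by 11: 2353 / 11 = 213.909

213.909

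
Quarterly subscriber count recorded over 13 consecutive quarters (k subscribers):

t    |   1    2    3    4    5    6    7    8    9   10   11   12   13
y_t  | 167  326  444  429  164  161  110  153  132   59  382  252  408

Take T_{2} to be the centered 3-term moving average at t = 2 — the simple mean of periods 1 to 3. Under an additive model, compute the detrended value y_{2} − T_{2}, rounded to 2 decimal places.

13.67

Trend T_2 = (167 + 326 + 444) / 3 = 937/3 = 312.3333
Detrended value: 326 − 312.3333 = 13.67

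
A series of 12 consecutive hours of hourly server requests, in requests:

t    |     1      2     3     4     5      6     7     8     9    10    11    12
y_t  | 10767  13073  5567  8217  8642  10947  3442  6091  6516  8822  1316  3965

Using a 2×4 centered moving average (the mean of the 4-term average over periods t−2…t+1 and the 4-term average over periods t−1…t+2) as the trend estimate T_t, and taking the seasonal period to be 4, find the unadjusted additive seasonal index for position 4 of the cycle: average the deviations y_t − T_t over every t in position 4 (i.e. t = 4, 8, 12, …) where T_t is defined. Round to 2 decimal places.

-392.19

Season position 4 occurs at t = 4, 8 (where T_t is defined).
t=4: T_4 = 8609.0000; y_4 − T_4 = 8217 − 8609.0000 = -392.0000
t=8: T_8 = 6483.3750; y_8 − T_8 = 6091 − 6483.3750 = -392.3750
Mean deviation: (-392.0000 + -392.3750) / 2 = -392.19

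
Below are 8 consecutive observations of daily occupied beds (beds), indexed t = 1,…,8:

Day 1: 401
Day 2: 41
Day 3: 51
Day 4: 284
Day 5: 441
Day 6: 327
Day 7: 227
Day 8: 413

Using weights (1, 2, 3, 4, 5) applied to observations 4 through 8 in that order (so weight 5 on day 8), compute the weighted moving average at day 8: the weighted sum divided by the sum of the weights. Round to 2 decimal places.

341.33

Weighted sum: 1·284 + 2·441 + 3·327 + 4·227 + 5·413 = 284 + 882 + 981 + 908 + 2065 = 5120
Weight total: 1 + 2 + 3 + 4 + 5 = 15
WMA = 5120 / 15 = 341.33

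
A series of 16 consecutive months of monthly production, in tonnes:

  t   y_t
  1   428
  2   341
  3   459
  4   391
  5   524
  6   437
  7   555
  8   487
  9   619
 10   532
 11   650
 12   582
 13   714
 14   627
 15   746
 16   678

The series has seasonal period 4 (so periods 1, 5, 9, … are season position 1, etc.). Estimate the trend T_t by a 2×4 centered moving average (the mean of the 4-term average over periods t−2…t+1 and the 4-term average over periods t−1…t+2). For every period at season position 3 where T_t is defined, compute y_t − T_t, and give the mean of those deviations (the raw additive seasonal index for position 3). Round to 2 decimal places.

42.33

Season position 3 occurs at t = 3, 7, 11 (where T_t is defined).
t=3: T_3 = 416.7500; y_3 − T_3 = 459 − 416.7500 = 42.2500
t=7: T_7 = 512.6250; y_7 − T_7 = 555 − 512.6250 = 42.3750
t=11: T_11 = 607.6250; y_11 − T_11 = 650 − 607.6250 = 42.3750
Mean deviation: (42.2500 + 42.3750 + 42.3750) / 3 = 42.33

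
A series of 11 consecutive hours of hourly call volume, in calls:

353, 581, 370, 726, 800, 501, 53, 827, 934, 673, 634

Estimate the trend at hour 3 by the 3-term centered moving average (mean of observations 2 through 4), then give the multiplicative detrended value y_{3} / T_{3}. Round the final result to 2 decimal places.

Trend T_3 = (581 + 370 + 726) / 3 = 1677/3 = 559.0000
Ratio to trend: 370 / 559.0000 = 0.66

0.66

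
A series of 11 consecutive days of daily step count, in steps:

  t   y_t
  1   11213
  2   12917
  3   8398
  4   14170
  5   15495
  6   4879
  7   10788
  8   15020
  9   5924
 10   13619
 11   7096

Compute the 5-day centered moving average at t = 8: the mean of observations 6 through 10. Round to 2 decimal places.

10046.00

Sum of periods 6–10: 4879 + 10788 + 15020 + 5924 + 13619 = 50230
Divide by 5: 50230 / 5 = 10046.00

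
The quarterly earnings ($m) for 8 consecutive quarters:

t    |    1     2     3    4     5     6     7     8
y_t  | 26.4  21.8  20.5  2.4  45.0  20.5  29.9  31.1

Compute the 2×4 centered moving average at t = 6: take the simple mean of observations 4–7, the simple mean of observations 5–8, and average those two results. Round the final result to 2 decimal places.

Sum over 4–7: 2.4 + 45.0 + 20.5 + 29.9 = 97.8
Sum over 5–8: 45.0 + 20.5 + 29.9 + 31.1 = 126.5
CMA at t=6 = (97.8 + 126.5) / (2·4) = 224.3 / 8 = 28.04

28.04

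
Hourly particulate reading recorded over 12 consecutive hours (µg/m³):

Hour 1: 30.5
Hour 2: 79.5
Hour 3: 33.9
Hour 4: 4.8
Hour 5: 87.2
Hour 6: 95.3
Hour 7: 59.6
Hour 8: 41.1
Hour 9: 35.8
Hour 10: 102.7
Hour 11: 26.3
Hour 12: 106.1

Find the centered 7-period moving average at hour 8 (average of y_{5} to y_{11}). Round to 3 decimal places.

64.000

Sum of periods 5–11: 87.2 + 95.3 + 59.6 + 41.1 + 35.8 + 102.7 + 26.3 = 448.0
Divide by 7: 448.0 / 7 = 64.000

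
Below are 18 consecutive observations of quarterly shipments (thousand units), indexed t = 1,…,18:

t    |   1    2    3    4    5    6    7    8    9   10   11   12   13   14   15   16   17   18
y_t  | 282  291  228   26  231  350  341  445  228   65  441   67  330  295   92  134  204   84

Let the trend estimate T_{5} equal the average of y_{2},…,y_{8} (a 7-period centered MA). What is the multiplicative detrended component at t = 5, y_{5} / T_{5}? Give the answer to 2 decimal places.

0.85

Trend T_5 = (291 + 228 + 26 + 231 + 350 + 341 + 445) / 7 = 1912/7 = 273.1429
Ratio to trend: 231 / 273.1429 = 0.85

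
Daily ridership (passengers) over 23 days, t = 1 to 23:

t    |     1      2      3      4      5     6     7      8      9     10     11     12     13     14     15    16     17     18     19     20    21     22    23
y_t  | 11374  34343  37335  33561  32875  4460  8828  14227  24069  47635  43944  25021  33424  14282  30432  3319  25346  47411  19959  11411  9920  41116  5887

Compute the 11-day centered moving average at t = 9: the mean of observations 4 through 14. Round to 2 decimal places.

Sum of periods 4–14: 33561 + 32875 + 4460 + 8828 + 14227 + 24069 + 47635 + 43944 + 25021 + 33424 + 14282 = 282326
Divide by 11: 282326 / 11 = 25666.00

25666.00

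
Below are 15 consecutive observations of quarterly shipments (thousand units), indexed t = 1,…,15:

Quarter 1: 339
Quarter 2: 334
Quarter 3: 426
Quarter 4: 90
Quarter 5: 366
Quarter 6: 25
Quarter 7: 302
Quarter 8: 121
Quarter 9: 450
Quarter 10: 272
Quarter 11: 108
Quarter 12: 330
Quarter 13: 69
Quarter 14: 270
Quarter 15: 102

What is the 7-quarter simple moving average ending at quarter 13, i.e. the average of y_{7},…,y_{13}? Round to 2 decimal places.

236.00

Sum of periods 7–13: 302 + 121 + 450 + 272 + 108 + 330 + 69 = 1652
Divide by 7: 1652 / 7 = 236.00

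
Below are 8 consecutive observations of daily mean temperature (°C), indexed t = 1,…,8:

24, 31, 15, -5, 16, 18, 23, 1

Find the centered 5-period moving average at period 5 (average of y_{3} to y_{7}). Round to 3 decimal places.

13.400

Sum of periods 3–7: 15 + (-5) + 16 + 18 + 23 = 67
Divide by 5: 67 / 5 = 13.400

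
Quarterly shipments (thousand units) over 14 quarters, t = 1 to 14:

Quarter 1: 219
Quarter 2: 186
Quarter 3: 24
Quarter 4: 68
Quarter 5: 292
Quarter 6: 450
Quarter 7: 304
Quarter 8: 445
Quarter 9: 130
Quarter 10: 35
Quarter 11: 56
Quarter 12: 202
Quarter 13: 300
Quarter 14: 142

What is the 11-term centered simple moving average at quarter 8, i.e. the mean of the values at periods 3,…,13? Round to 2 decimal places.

Sum of periods 3–13: 24 + 68 + 292 + 450 + 304 + 445 + 130 + 35 + 56 + 202 + 300 = 2306
Divide by 11: 2306 / 11 = 209.64

209.64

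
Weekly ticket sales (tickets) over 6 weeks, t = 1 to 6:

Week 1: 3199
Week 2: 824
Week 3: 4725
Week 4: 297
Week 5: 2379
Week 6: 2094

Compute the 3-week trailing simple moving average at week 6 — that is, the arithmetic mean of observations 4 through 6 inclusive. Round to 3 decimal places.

1590.000

Sum of periods 4–6: 297 + 2379 + 2094 = 4770
Divide by 3: 4770 / 3 = 1590.000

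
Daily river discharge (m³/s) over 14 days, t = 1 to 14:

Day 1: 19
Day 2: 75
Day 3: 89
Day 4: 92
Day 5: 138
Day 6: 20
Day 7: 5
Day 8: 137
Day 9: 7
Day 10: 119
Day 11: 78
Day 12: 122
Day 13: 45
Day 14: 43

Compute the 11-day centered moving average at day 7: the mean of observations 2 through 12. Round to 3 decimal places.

80.182

Sum of periods 2–12: 75 + 89 + 92 + 138 + 20 + 5 + 137 + 7 + 119 + 78 + 122 = 882
Divide by 11: 882 / 11 = 80.182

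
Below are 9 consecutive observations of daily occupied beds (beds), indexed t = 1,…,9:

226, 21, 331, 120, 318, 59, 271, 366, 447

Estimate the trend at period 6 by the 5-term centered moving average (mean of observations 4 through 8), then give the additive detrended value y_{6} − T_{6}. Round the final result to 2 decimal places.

Trend T_6 = (120 + 318 + 59 + 271 + 366) / 5 = 1134/5 = 226.8000
Detrended value: 59 − 226.8000 = -167.80

-167.80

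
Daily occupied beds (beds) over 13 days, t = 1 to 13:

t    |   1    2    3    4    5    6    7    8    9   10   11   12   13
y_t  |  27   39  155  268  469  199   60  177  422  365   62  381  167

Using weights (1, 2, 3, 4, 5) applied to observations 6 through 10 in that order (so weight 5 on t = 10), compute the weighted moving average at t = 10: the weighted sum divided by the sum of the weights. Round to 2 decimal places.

290.87

Weighted sum: 1·199 + 2·60 + 3·177 + 4·422 + 5·365 = 199 + 120 + 531 + 1688 + 1825 = 4363
Weight total: 1 + 2 + 3 + 4 + 5 = 15
WMA = 4363 / 15 = 290.87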